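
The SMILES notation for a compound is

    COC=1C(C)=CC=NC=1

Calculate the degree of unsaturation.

Degree of unsaturation = (number of rings) + (number of π bonds).
Ring closures in the SMILES: 1.
π bonds: 3 double bonds (each 1 DoU) → 3 DoU from unsaturation.
Total DoU = 1 + 3 = 4.

4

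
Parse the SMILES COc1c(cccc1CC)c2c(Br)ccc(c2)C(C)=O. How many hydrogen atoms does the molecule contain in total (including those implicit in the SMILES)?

17

Walk through each heavy atom and fill implicit hydrogens from standard valence (C 4, N 3, O 2, S 2, halogen 1); for lowercase aromatic atoms, an aromatic c carries 1 H when it has two neighbours and 0 H with three, and aromatic n carries 0 H:
  atom 1: C, bond orders sum to 1 (valence 4) → 3 H
  atom 2: O, bond orders sum to 2 (valence 2) → 0 H
  atom 3: aromatic c, 3 neighbours → 0 H
  atom 4: aromatic c, 3 neighbours → 0 H
  atom 5: aromatic c, 2 neighbours → 1 H
  atom 6: aromatic c, 2 neighbours → 1 H
  atom 7: aromatic c, 2 neighbours → 1 H
  atom 8: aromatic c, 3 neighbours → 0 H
  atom 9: C, bond orders sum to 2 (valence 4) → 2 H
  atom 10: C, bond orders sum to 1 (valence 4) → 3 H
  atom 11: aromatic c, 3 neighbours → 0 H
  atom 12: aromatic c, 3 neighbours → 0 H
  atom 13: Br (halogen, monovalent) → 0 H
  atom 14: aromatic c, 2 neighbours → 1 H
  atom 15: aromatic c, 2 neighbours → 1 H
  atom 16: aromatic c, 3 neighbours → 0 H
  atom 17: aromatic c, 2 neighbours → 1 H
  atom 18: C, bond orders sum to 4 (valence 4) → 0 H
  atom 19: C, bond orders sum to 1 (valence 4) → 3 H
  atom 20: O, bond orders sum to 2 (valence 2) → 0 H
Total hydrogens: 17.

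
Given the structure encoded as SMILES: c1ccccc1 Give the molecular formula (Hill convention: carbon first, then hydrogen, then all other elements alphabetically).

C6H6

Walk through each heavy atom and fill implicit hydrogens from standard valence (C 4, N 3, O 2, S 2, halogen 1); for lowercase aromatic atoms, an aromatic c carries 1 H when it has two neighbours and 0 H with three, and aromatic n carries 0 H:
  atom 1: aromatic c, 2 neighbours → 1 H
  atom 2: aromatic c, 2 neighbours → 1 H
  atom 3: aromatic c, 2 neighbours → 1 H
  atom 4: aromatic c, 2 neighbours → 1 H
  atom 5: aromatic c, 2 neighbours → 1 H
  atom 6: aromatic c, 2 neighbours → 1 H
Totals → C:6, H:6.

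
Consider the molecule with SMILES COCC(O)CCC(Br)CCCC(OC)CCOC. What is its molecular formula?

Walk through each heavy atom and fill implicit hydrogens from standard valence (C 4, N 3, O 2, S 2, halogen 1):
  atom 1: C, bond orders sum to 1 (valence 4) → 3 H
  atom 2: O, bond orders sum to 2 (valence 2) → 0 H
  atom 3: C, bond orders sum to 2 (valence 4) → 2 H
  atom 4: C, bond orders sum to 3 (valence 4) → 1 H
  atom 5: O, bond orders sum to 1 (valence 2) → 1 H
  atom 6: C, bond orders sum to 2 (valence 4) → 2 H
  atom 7: C, bond orders sum to 2 (valence 4) → 2 H
  atom 8: C, bond orders sum to 3 (valence 4) → 1 H
  atom 9: Br (halogen, monovalent) → 0 H
  atom 10: C, bond orders sum to 2 (valence 4) → 2 H
  atom 11: C, bond orders sum to 2 (valence 4) → 2 H
  atom 12: C, bond orders sum to 2 (valence 4) → 2 H
  atom 13: C, bond orders sum to 3 (valence 4) → 1 H
  atom 14: O, bond orders sum to 2 (valence 2) → 0 H
  atom 15: C, bond orders sum to 1 (valence 4) → 3 H
  atom 16: C, bond orders sum to 2 (valence 4) → 2 H
  atom 17: C, bond orders sum to 2 (valence 4) → 2 H
  atom 18: O, bond orders sum to 2 (valence 2) → 0 H
  atom 19: C, bond orders sum to 1 (valence 4) → 3 H
Totals → C:14, H:29, Br:1, O:4.

C14H29BrO4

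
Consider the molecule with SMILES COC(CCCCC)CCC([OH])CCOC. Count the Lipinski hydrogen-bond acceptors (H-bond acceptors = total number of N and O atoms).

N atoms: 0; O atoms: 3.
Lipinski HBA = 0 + 3 = 3.

3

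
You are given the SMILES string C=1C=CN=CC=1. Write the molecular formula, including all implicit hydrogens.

Walk through each heavy atom and fill implicit hydrogens from standard valence (C 4, N 3, O 2, S 2, halogen 1):
  atom 1: C, bond orders sum to 3 (valence 4) → 1 H
  atom 2: C, bond orders sum to 3 (valence 4) → 1 H
  atom 3: C, bond orders sum to 3 (valence 4) → 1 H
  atom 4: N, bond orders sum to 3 (valence 3) → 0 H
  atom 5: C, bond orders sum to 3 (valence 4) → 1 H
  atom 6: C, bond orders sum to 3 (valence 4) → 1 H
Totals → C:5, H:5, N:1.

C5H5N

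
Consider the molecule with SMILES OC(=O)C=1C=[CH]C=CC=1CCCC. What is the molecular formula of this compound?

Walk through each heavy atom and fill implicit hydrogens from standard valence (C 4, N 3, O 2, S 2, halogen 1):
  atom 1: O, bond orders sum to 1 (valence 2) → 1 H
  atom 2: C, bond orders sum to 4 (valence 4) → 0 H
  atom 3: O, bond orders sum to 2 (valence 2) → 0 H
  atom 4: C, bond orders sum to 4 (valence 4) → 0 H
  atom 5: C, bond orders sum to 3 (valence 4) → 1 H
  atom 6: C with explicit H count 1
  atom 7: C, bond orders sum to 3 (valence 4) → 1 H
  atom 8: C, bond orders sum to 3 (valence 4) → 1 H
  atom 9: C, bond orders sum to 4 (valence 4) → 0 H
  atom 10: C, bond orders sum to 2 (valence 4) → 2 H
  atom 11: C, bond orders sum to 2 (valence 4) → 2 H
  atom 12: C, bond orders sum to 2 (valence 4) → 2 H
  atom 13: C, bond orders sum to 1 (valence 4) → 3 H
Totals → C:11, H:14, O:2.

C11H14O2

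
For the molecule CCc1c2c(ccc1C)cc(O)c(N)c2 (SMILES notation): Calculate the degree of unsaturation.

7

Molecular formula: C13H15NO.
DoU = (2C + 2 + N − H − X) / 2, where X is the halogen count and O/S are ignored.
    = (2·13 + 2 + 1 − 15 − 0) / 2 = 14 / 2 = 7.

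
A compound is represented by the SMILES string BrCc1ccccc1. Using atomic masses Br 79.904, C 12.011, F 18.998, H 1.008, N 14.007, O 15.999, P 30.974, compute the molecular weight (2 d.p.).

171.04 g/mol

First, the molecular formula is C7H7Br (counting implicit H from valence).
  Br: 1 × 79.904 = 79.904
  C: 7 × 12.011 = 84.077
  H: 7 × 1.008 = 7.056
Sum: 1×79.904 + 7×12.011 + 7×1.008 = 171.037 → 171.04 g/mol.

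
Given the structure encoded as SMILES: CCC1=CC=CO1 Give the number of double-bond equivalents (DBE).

3

Degree of unsaturation = (number of rings) + (number of π bonds).
Ring closures in the SMILES: 1.
π bonds: 2 double bonds (each 1 DoU) → 2 DoU from unsaturation.
Total DoU = 1 + 2 = 3.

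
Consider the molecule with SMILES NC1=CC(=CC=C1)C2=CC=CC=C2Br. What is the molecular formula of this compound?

C12H10BrN

Walk through each heavy atom and fill implicit hydrogens from standard valence (C 4, N 3, O 2, S 2, halogen 1):
  atom 1: N, bond orders sum to 1 (valence 3) → 2 H
  atom 2: C, bond orders sum to 4 (valence 4) → 0 H
  atom 3: C, bond orders sum to 3 (valence 4) → 1 H
  atom 4: C, bond orders sum to 4 (valence 4) → 0 H
  atom 5: C, bond orders sum to 3 (valence 4) → 1 H
  atom 6: C, bond orders sum to 3 (valence 4) → 1 H
  atom 7: C, bond orders sum to 3 (valence 4) → 1 H
  atom 8: C, bond orders sum to 4 (valence 4) → 0 H
  atom 9: C, bond orders sum to 3 (valence 4) → 1 H
  atom 10: C, bond orders sum to 3 (valence 4) → 1 H
  atom 11: C, bond orders sum to 3 (valence 4) → 1 H
  atom 12: C, bond orders sum to 3 (valence 4) → 1 H
  atom 13: C, bond orders sum to 4 (valence 4) → 0 H
  atom 14: Br (halogen, monovalent) → 0 H
Totals → C:12, H:10, Br:1, N:1.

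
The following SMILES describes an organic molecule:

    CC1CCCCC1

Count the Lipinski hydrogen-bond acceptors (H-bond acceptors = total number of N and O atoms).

0

N atoms: 0; O atoms: 0.
Lipinski HBA = 0 + 0 = 0.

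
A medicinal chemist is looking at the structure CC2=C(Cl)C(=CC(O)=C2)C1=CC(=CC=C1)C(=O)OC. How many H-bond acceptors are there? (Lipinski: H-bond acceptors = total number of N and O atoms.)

N atoms: 0; O atoms: 3.
Lipinski HBA = 0 + 3 = 3.

3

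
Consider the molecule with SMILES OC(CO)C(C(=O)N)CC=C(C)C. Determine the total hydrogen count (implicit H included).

17

Walk through each heavy atom and fill implicit hydrogens from standard valence (C 4, N 3, O 2, S 2, halogen 1):
  atom 1: O, bond orders sum to 1 (valence 2) → 1 H
  atom 2: C, bond orders sum to 3 (valence 4) → 1 H
  atom 3: C, bond orders sum to 2 (valence 4) → 2 H
  atom 4: O, bond orders sum to 1 (valence 2) → 1 H
  atom 5: C, bond orders sum to 3 (valence 4) → 1 H
  atom 6: C, bond orders sum to 4 (valence 4) → 0 H
  atom 7: O, bond orders sum to 2 (valence 2) → 0 H
  atom 8: N, bond orders sum to 1 (valence 3) → 2 H
  atom 9: C, bond orders sum to 2 (valence 4) → 2 H
  atom 10: C, bond orders sum to 3 (valence 4) → 1 H
  atom 11: C, bond orders sum to 4 (valence 4) → 0 H
  atom 12: C, bond orders sum to 1 (valence 4) → 3 H
  atom 13: C, bond orders sum to 1 (valence 4) → 3 H
Total hydrogens: 17.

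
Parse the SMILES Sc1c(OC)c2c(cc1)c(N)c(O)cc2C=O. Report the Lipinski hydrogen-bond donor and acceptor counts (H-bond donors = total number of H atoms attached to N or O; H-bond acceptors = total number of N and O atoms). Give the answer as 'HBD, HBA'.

Donors: find every N or O and count the H atoms it carries.
  atom 4 (O): bond orders sum to 2 → 0 H
  atom 11 (N): bond orders sum to 1 → 2 H
  atom 13 (O): bond orders sum to 1 → 1 H
  atom 17 (O): bond orders sum to 2 → 0 H
Lipinski HBD = 3.
Acceptors: N atoms = 1, O atoms = 3 → HBA = 4.

3, 4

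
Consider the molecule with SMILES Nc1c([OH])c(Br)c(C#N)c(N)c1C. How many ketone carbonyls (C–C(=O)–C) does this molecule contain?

0

Scan the SMILES for the ketone motif — none present.
Groups that are present: 1 hydroxyl, 1 nitrile, 2 primary amine.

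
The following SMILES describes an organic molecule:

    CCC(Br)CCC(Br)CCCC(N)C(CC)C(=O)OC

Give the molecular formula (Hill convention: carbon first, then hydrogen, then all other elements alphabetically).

Walk through each heavy atom and fill implicit hydrogens from standard valence (C 4, N 3, O 2, S 2, halogen 1):
  atom 1: C, bond orders sum to 1 (valence 4) → 3 H
  atom 2: C, bond orders sum to 2 (valence 4) → 2 H
  atom 3: C, bond orders sum to 3 (valence 4) → 1 H
  atom 4: Br (halogen, monovalent) → 0 H
  atom 5: C, bond orders sum to 2 (valence 4) → 2 H
  atom 6: C, bond orders sum to 2 (valence 4) → 2 H
  atom 7: C, bond orders sum to 3 (valence 4) → 1 H
  atom 8: Br (halogen, monovalent) → 0 H
  atom 9: C, bond orders sum to 2 (valence 4) → 2 H
  atom 10: C, bond orders sum to 2 (valence 4) → 2 H
  atom 11: C, bond orders sum to 2 (valence 4) → 2 H
  atom 12: C, bond orders sum to 3 (valence 4) → 1 H
  atom 13: N, bond orders sum to 1 (valence 3) → 2 H
  atom 14: C, bond orders sum to 3 (valence 4) → 1 H
  atom 15: C, bond orders sum to 2 (valence 4) → 2 H
  atom 16: C, bond orders sum to 1 (valence 4) → 3 H
  atom 17: C, bond orders sum to 4 (valence 4) → 0 H
  atom 18: O, bond orders sum to 2 (valence 2) → 0 H
  atom 19: O, bond orders sum to 2 (valence 2) → 0 H
  atom 20: C, bond orders sum to 1 (valence 4) → 3 H
Totals → C:15, H:29, Br:2, N:1, O:2.
In Hill order: C15H29Br2NO2.

C15H29Br2NO2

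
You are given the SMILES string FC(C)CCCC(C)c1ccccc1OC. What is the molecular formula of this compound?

C14H21FO

Walk through each heavy atom and fill implicit hydrogens from standard valence (C 4, N 3, O 2, S 2, halogen 1); for lowercase aromatic atoms, an aromatic c carries 1 H when it has two neighbours and 0 H with three, and aromatic n carries 0 H:
  atom 1: F (halogen, monovalent) → 0 H
  atom 2: C, bond orders sum to 3 (valence 4) → 1 H
  atom 3: C, bond orders sum to 1 (valence 4) → 3 H
  atom 4: C, bond orders sum to 2 (valence 4) → 2 H
  atom 5: C, bond orders sum to 2 (valence 4) → 2 H
  atom 6: C, bond orders sum to 2 (valence 4) → 2 H
  atom 7: C, bond orders sum to 3 (valence 4) → 1 H
  atom 8: C, bond orders sum to 1 (valence 4) → 3 H
  atom 9: aromatic c, 3 neighbours → 0 H
  atom 10: aromatic c, 2 neighbours → 1 H
  atom 11: aromatic c, 2 neighbours → 1 H
  atom 12: aromatic c, 2 neighbours → 1 H
  atom 13: aromatic c, 2 neighbours → 1 H
  atom 14: aromatic c, 3 neighbours → 0 H
  atom 15: O, bond orders sum to 2 (valence 2) → 0 H
  atom 16: C, bond orders sum to 1 (valence 4) → 3 H
Totals → C:14, H:21, F:1, O:1.
In Hill order: C14H21FO.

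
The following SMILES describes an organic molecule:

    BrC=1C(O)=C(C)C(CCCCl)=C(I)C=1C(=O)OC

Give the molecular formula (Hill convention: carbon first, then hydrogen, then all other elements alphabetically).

C12H13BrClIO3

Walk through each heavy atom and fill implicit hydrogens from standard valence (C 4, N 3, O 2, S 2, halogen 1):
  atom 1: Br (halogen, monovalent) → 0 H
  atom 2: C, bond orders sum to 4 (valence 4) → 0 H
  atom 3: C, bond orders sum to 4 (valence 4) → 0 H
  atom 4: O, bond orders sum to 1 (valence 2) → 1 H
  atom 5: C, bond orders sum to 4 (valence 4) → 0 H
  atom 6: C, bond orders sum to 1 (valence 4) → 3 H
  atom 7: C, bond orders sum to 4 (valence 4) → 0 H
  atom 8: C, bond orders sum to 2 (valence 4) → 2 H
  atom 9: C, bond orders sum to 2 (valence 4) → 2 H
  atom 10: C, bond orders sum to 2 (valence 4) → 2 H
  atom 11: Cl (halogen, monovalent) → 0 H
  atom 12: C, bond orders sum to 4 (valence 4) → 0 H
  atom 13: I (halogen, monovalent) → 0 H
  atom 14: C, bond orders sum to 4 (valence 4) → 0 H
  atom 15: C, bond orders sum to 4 (valence 4) → 0 H
  atom 16: O, bond orders sum to 2 (valence 2) → 0 H
  atom 17: O, bond orders sum to 2 (valence 2) → 0 H
  atom 18: C, bond orders sum to 1 (valence 4) → 3 H
Totals → C:12, H:13, Br:1, Cl:1, I:1, O:3.
In Hill order: C12H13BrClIO3.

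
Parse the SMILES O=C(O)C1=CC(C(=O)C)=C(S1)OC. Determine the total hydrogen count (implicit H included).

8

Walk through each heavy atom and fill implicit hydrogens from standard valence (C 4, N 3, O 2, S 2, halogen 1):
  atom 1: O, bond orders sum to 2 (valence 2) → 0 H
  atom 2: C, bond orders sum to 4 (valence 4) → 0 H
  atom 3: O, bond orders sum to 1 (valence 2) → 1 H
  atom 4: C, bond orders sum to 4 (valence 4) → 0 H
  atom 5: C, bond orders sum to 3 (valence 4) → 1 H
  atom 6: C, bond orders sum to 4 (valence 4) → 0 H
  atom 7: C, bond orders sum to 4 (valence 4) → 0 H
  atom 8: O, bond orders sum to 2 (valence 2) → 0 H
  atom 9: C, bond orders sum to 1 (valence 4) → 3 H
  atom 10: C, bond orders sum to 4 (valence 4) → 0 H
  atom 11: S, bond orders sum to 2 (valence 2) → 0 H
  atom 12: O, bond orders sum to 2 (valence 2) → 0 H
  atom 13: C, bond orders sum to 1 (valence 4) → 3 H
Total hydrogens: 8.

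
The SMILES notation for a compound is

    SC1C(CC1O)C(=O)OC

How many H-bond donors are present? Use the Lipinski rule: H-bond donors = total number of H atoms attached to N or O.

1

Donors: find every N or O and count the H atoms it carries.
  atom 6 (O): bond orders sum to 1 → 1 H
  atom 8 (O): bond orders sum to 2 → 0 H
  atom 9 (O): bond orders sum to 2 → 0 H
Lipinski HBD = 1.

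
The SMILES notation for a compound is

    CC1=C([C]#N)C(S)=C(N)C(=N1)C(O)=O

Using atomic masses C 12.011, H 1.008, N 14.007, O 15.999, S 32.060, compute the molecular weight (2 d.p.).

First, the molecular formula is C8H7N3O2S (counting implicit H from valence).
  C: 8 × 12.011 = 96.088
  H: 7 × 1.008 = 7.056
  N: 3 × 14.007 = 42.021
  O: 2 × 15.999 = 31.998
  S: 1 × 32.060 = 32.060
Sum: 8×12.011 + 7×1.008 + 3×14.007 + 2×15.999 + 1×32.060 = 209.223 → 209.22 g/mol.

209.22 g/mol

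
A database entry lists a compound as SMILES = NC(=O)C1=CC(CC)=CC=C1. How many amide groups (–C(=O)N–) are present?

1

The amide motif appears at heavy-atom position 2 in the SMILES.
Amide count: 1.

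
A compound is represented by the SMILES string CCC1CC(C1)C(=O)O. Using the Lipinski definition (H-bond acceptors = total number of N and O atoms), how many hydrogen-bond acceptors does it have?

2

N atoms: 0; O atoms: 2.
Lipinski HBA = 0 + 2 = 2.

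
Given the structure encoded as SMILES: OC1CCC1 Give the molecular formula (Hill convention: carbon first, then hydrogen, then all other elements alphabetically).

Walk through each heavy atom and fill implicit hydrogens from standard valence (C 4, N 3, O 2, S 2, halogen 1):
  atom 1: O, bond orders sum to 1 (valence 2) → 1 H
  atom 2: C, bond orders sum to 3 (valence 4) → 1 H
  atom 3: C, bond orders sum to 2 (valence 4) → 2 H
  atom 4: C, bond orders sum to 2 (valence 4) → 2 H
  atom 5: C, bond orders sum to 2 (valence 4) → 2 H
Totals → C:4, H:8, O:1.
In Hill order: C4H8O.

C4H8O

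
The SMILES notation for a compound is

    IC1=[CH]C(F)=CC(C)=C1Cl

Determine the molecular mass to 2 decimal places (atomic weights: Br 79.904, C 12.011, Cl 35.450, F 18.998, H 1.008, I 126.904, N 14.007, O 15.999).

270.47 g/mol

First, the molecular formula is C7H5ClFI (counting implicit H from valence).
  C: 7 × 12.011 = 84.077
  Cl: 1 × 35.450 = 35.450
  F: 1 × 18.998 = 18.998
  H: 5 × 1.008 = 5.040
  I: 1 × 126.904 = 126.904
Sum: 7×12.011 + 1×35.450 + 1×18.998 + 5×1.008 + 1×126.904 = 270.469 → 270.47 g/mol.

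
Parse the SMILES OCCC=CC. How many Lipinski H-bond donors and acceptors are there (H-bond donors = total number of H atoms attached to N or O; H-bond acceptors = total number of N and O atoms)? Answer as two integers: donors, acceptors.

1, 1

Donors: find every N or O and count the H atoms it carries.
  atom 1 (O): bond orders sum to 1 → 1 H
Lipinski HBD = 1.
Acceptors: N atoms = 0, O atoms = 1 → HBA = 1.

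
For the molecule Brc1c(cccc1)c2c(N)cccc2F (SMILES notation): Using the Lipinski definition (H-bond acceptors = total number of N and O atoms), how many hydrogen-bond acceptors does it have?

N atoms: 1; O atoms: 0.
Lipinski HBA = 1 + 0 = 1.

1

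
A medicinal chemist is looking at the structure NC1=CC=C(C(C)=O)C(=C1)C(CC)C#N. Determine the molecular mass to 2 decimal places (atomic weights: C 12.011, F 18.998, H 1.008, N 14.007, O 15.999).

202.26 g/mol

First, the molecular formula is C12H14N2O (counting implicit H from valence).
  C: 12 × 12.011 = 144.132
  H: 14 × 1.008 = 14.112
  N: 2 × 14.007 = 28.014
  O: 1 × 15.999 = 15.999
Sum: 12×12.011 + 14×1.008 + 2×14.007 + 1×15.999 = 202.257 → 202.26 g/mol.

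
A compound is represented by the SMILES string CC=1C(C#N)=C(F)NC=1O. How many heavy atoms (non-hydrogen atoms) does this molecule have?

Every atom symbol written in the SMILES (organic subset) is one heavy atom; implicit H are not written.
Heavy atoms by element → C:6, F:1, N:2, O:1.
Total: 10.

10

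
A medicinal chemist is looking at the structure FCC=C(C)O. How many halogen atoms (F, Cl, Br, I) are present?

1

Halogen atoms appear at heavy-atom position 1 (1×F).
Other groups present: 1 alkene, 1 hydroxyl.
Halogen count: 1.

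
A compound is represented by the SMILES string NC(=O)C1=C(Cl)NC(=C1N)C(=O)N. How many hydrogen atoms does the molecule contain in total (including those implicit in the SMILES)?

Walk through each heavy atom and fill implicit hydrogens from standard valence (C 4, N 3, O 2, S 2, halogen 1):
  atom 1: N, bond orders sum to 1 (valence 3) → 2 H
  atom 2: C, bond orders sum to 4 (valence 4) → 0 H
  atom 3: O, bond orders sum to 2 (valence 2) → 0 H
  atom 4: C, bond orders sum to 4 (valence 4) → 0 H
  atom 5: C, bond orders sum to 4 (valence 4) → 0 H
  atom 6: Cl (halogen, monovalent) → 0 H
  atom 7: N, bond orders sum to 2 (valence 3) → 1 H
  atom 8: C, bond orders sum to 4 (valence 4) → 0 H
  atom 9: C, bond orders sum to 4 (valence 4) → 0 H
  atom 10: N, bond orders sum to 1 (valence 3) → 2 H
  atom 11: C, bond orders sum to 4 (valence 4) → 0 H
  atom 12: O, bond orders sum to 2 (valence 2) → 0 H
  atom 13: N, bond orders sum to 1 (valence 3) → 2 H
Total hydrogens: 7.

7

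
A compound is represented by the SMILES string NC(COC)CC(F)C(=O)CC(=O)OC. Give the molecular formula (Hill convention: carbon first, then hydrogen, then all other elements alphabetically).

Walk through each heavy atom and fill implicit hydrogens from standard valence (C 4, N 3, O 2, S 2, halogen 1):
  atom 1: N, bond orders sum to 1 (valence 3) → 2 H
  atom 2: C, bond orders sum to 3 (valence 4) → 1 H
  atom 3: C, bond orders sum to 2 (valence 4) → 2 H
  atom 4: O, bond orders sum to 2 (valence 2) → 0 H
  atom 5: C, bond orders sum to 1 (valence 4) → 3 H
  atom 6: C, bond orders sum to 2 (valence 4) → 2 H
  atom 7: C, bond orders sum to 3 (valence 4) → 1 H
  atom 8: F (halogen, monovalent) → 0 H
  atom 9: C, bond orders sum to 4 (valence 4) → 0 H
  atom 10: O, bond orders sum to 2 (valence 2) → 0 H
  atom 11: C, bond orders sum to 2 (valence 4) → 2 H
  atom 12: C, bond orders sum to 4 (valence 4) → 0 H
  atom 13: O, bond orders sum to 2 (valence 2) → 0 H
  atom 14: O, bond orders sum to 2 (valence 2) → 0 H
  atom 15: C, bond orders sum to 1 (valence 4) → 3 H
Totals → C:9, H:16, F:1, N:1, O:4.

C9H16FNO4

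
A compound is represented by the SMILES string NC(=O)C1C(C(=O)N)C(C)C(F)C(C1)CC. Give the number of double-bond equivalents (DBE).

3

Molecular formula: C11H19FN2O2.
DoU = (2C + 2 + N − H − X) / 2, where X is the halogen count and O/S are ignored.
    = (2·11 + 2 + 2 − 19 − 1) / 2 = 6 / 2 = 3.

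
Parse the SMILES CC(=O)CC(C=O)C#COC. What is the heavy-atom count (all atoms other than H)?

Every atom symbol written in the SMILES (organic subset) is one heavy atom; implicit H are not written.
Heavy atoms by element → C:8, O:3.
Total: 11.

11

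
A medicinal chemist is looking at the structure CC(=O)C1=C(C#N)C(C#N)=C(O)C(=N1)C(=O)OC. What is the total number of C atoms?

Count every carbon token in the SMILES (each C, including those in ring-closure positions and inside branches).
Carbon count: 11.

11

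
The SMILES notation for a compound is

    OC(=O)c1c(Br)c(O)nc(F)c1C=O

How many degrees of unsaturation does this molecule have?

6

Molecular formula: C7H3BrFNO4.
DoU = (2C + 2 + N − H − X) / 2, where X is the halogen count and O/S are ignored.
    = (2·7 + 2 + 1 − 3 − 2) / 2 = 12 / 2 = 6.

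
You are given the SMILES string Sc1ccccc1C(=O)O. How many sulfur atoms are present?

Scan the SMILES for S atoms (remember two-letter symbols like Cl and Br are single atoms).
Sulfur count: 1.

1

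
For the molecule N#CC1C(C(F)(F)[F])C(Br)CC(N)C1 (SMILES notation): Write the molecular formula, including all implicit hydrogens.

C8H10BrF3N2

Walk through each heavy atom and fill implicit hydrogens from standard valence (C 4, N 3, O 2, S 2, halogen 1):
  atom 1: N, bond orders sum to 3 (valence 3) → 0 H
  atom 2: C, bond orders sum to 4 (valence 4) → 0 H
  atom 3: C, bond orders sum to 3 (valence 4) → 1 H
  atom 4: C, bond orders sum to 3 (valence 4) → 1 H
  atom 5: C, bond orders sum to 4 (valence 4) → 0 H
  atom 6: F (halogen, monovalent) → 0 H
  atom 7: F (halogen, monovalent) → 0 H
  atom 8: F with explicit H count 0
  atom 9: C, bond orders sum to 3 (valence 4) → 1 H
  atom 10: Br (halogen, monovalent) → 0 H
  atom 11: C, bond orders sum to 2 (valence 4) → 2 H
  atom 12: C, bond orders sum to 3 (valence 4) → 1 H
  atom 13: N, bond orders sum to 1 (valence 3) → 2 H
  atom 14: C, bond orders sum to 2 (valence 4) → 2 H
Totals → C:8, H:10, Br:1, F:3, N:2.
In Hill order: C8H10BrF3N2.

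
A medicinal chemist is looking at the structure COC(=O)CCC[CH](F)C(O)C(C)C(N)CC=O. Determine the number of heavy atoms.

18

Every atom symbol written in the SMILES (organic subset) is one heavy atom; implicit H are not written.
Heavy atoms by element → C:12, F:1, N:1, O:4.
Total: 18.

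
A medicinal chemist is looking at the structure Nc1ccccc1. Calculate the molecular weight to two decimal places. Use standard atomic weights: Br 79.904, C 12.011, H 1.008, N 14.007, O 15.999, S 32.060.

First, the molecular formula is C6H7N (counting implicit H from valence).
  C: 6 × 12.011 = 72.066
  H: 7 × 1.008 = 7.056
  N: 1 × 14.007 = 14.007
Sum: 6×12.011 + 7×1.008 + 1×14.007 = 93.129 → 93.13 g/mol.

93.13 g/mol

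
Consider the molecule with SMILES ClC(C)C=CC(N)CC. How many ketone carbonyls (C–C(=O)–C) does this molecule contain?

Scan the SMILES for the ketone motif — none present.
Groups that are present: 1 alkene, 1 primary amine.

0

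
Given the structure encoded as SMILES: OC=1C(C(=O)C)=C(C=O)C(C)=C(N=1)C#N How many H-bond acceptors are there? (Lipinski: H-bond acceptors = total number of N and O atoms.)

5

N atoms: 2; O atoms: 3.
Lipinski HBA = 2 + 3 = 5.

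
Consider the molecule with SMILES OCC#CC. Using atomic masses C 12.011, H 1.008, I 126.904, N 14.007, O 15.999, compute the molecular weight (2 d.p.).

First, the molecular formula is C4H6O (counting implicit H from valence).
  C: 4 × 12.011 = 48.044
  H: 6 × 1.008 = 6.048
  O: 1 × 15.999 = 15.999
Sum: 4×12.011 + 6×1.008 + 1×15.999 = 70.091 → 70.09 g/mol.

70.09 g/mol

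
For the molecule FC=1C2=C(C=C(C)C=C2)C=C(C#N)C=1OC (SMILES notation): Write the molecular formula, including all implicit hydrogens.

C13H10FNO

Walk through each heavy atom and fill implicit hydrogens from standard valence (C 4, N 3, O 2, S 2, halogen 1):
  atom 1: F (halogen, monovalent) → 0 H
  atom 2: C, bond orders sum to 4 (valence 4) → 0 H
  atom 3: C, bond orders sum to 4 (valence 4) → 0 H
  atom 4: C, bond orders sum to 4 (valence 4) → 0 H
  atom 5: C, bond orders sum to 3 (valence 4) → 1 H
  atom 6: C, bond orders sum to 4 (valence 4) → 0 H
  atom 7: C, bond orders sum to 1 (valence 4) → 3 H
  atom 8: C, bond orders sum to 3 (valence 4) → 1 H
  atom 9: C, bond orders sum to 3 (valence 4) → 1 H
  atom 10: C, bond orders sum to 3 (valence 4) → 1 H
  atom 11: C, bond orders sum to 4 (valence 4) → 0 H
  atom 12: C, bond orders sum to 4 (valence 4) → 0 H
  atom 13: N, bond orders sum to 3 (valence 3) → 0 H
  atom 14: C, bond orders sum to 4 (valence 4) → 0 H
  atom 15: O, bond orders sum to 2 (valence 2) → 0 H
  atom 16: C, bond orders sum to 1 (valence 4) → 3 H
Totals → C:13, H:10, F:1, N:1, O:1.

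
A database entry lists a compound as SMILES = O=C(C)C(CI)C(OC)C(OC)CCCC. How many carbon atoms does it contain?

Count every carbon token in the SMILES (each C, including those in ring-closure positions and inside branches).
Carbon count: 12.

12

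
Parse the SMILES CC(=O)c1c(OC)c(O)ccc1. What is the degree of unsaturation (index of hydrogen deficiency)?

5

Molecular formula: C9H10O3.
DoU = (2C + 2 + N − H − X) / 2, where X is the halogen count and O/S are ignored.
    = (2·9 + 2 + 0 − 10 − 0) / 2 = 10 / 2 = 5.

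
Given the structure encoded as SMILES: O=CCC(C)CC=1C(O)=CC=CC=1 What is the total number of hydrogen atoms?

Walk through each heavy atom and fill implicit hydrogens from standard valence (C 4, N 3, O 2, S 2, halogen 1):
  atom 1: O, bond orders sum to 2 (valence 2) → 0 H
  atom 2: C, bond orders sum to 3 (valence 4) → 1 H
  atom 3: C, bond orders sum to 2 (valence 4) → 2 H
  atom 4: C, bond orders sum to 3 (valence 4) → 1 H
  atom 5: C, bond orders sum to 1 (valence 4) → 3 H
  atom 6: C, bond orders sum to 2 (valence 4) → 2 H
  atom 7: C, bond orders sum to 4 (valence 4) → 0 H
  atom 8: C, bond orders sum to 4 (valence 4) → 0 H
  atom 9: O, bond orders sum to 1 (valence 2) → 1 H
  atom 10: C, bond orders sum to 3 (valence 4) → 1 H
  atom 11: C, bond orders sum to 3 (valence 4) → 1 H
  atom 12: C, bond orders sum to 3 (valence 4) → 1 H
  atom 13: C, bond orders sum to 3 (valence 4) → 1 H
Total hydrogens: 14.

14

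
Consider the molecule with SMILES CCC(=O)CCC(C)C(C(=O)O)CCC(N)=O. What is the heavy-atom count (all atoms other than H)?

Every atom symbol written in the SMILES (organic subset) is one heavy atom; implicit H are not written.
Heavy atoms by element → C:12, N:1, O:4.
Total: 17.

17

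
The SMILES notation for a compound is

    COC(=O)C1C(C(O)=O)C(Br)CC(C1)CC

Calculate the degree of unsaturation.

3

Molecular formula: C11H17BrO4.
DoU = (2C + 2 + N − H − X) / 2, where X is the halogen count and O/S are ignored.
    = (2·11 + 2 + 0 − 17 − 1) / 2 = 6 / 2 = 3.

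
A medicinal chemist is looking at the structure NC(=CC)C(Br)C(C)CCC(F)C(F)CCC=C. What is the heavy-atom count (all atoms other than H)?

18

Every atom symbol written in the SMILES (organic subset) is one heavy atom; implicit H are not written.
Heavy atoms by element → Br:1, C:14, F:2, N:1.
Total: 18.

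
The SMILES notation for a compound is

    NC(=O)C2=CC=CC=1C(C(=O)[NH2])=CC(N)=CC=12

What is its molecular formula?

C12H11N3O2

Walk through each heavy atom and fill implicit hydrogens from standard valence (C 4, N 3, O 2, S 2, halogen 1):
  atom 1: N, bond orders sum to 1 (valence 3) → 2 H
  atom 2: C, bond orders sum to 4 (valence 4) → 0 H
  atom 3: O, bond orders sum to 2 (valence 2) → 0 H
  atom 4: C, bond orders sum to 4 (valence 4) → 0 H
  atom 5: C, bond orders sum to 3 (valence 4) → 1 H
  atom 6: C, bond orders sum to 3 (valence 4) → 1 H
  atom 7: C, bond orders sum to 3 (valence 4) → 1 H
  atom 8: C, bond orders sum to 4 (valence 4) → 0 H
  atom 9: C, bond orders sum to 4 (valence 4) → 0 H
  atom 10: C, bond orders sum to 4 (valence 4) → 0 H
  atom 11: O, bond orders sum to 2 (valence 2) → 0 H
  atom 12: N with explicit H count 2
  atom 13: C, bond orders sum to 3 (valence 4) → 1 H
  atom 14: C, bond orders sum to 4 (valence 4) → 0 H
  atom 15: N, bond orders sum to 1 (valence 3) → 2 H
  atom 16: C, bond orders sum to 3 (valence 4) → 1 H
  atom 17: C, bond orders sum to 4 (valence 4) → 0 H
Totals → C:12, H:11, N:3, O:2.
In Hill order: C12H11N3O2.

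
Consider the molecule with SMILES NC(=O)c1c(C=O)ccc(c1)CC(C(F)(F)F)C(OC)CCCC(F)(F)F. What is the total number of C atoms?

17

Count every carbon token in the SMILES (each C, including those in ring-closure positions and inside branches).
Carbon count: 17.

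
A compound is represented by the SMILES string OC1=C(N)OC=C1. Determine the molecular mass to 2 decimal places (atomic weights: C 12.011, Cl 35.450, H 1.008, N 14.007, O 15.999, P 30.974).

First, the molecular formula is C4H5NO2 (counting implicit H from valence).
  C: 4 × 12.011 = 48.044
  H: 5 × 1.008 = 5.040
  N: 1 × 14.007 = 14.007
  O: 2 × 15.999 = 31.998
Sum: 4×12.011 + 5×1.008 + 1×14.007 + 2×15.999 = 99.089 → 99.09 g/mol.

99.09 g/mol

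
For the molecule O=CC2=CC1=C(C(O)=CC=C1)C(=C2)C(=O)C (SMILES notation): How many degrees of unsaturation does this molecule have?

Molecular formula: C13H10O3.
DoU = (2C + 2 + N − H − X) / 2, where X is the halogen count and O/S are ignored.
    = (2·13 + 2 + 0 − 10 − 0) / 2 = 18 / 2 = 9.

9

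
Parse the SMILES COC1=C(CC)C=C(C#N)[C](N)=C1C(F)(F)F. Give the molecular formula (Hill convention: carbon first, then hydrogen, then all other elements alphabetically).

Walk through each heavy atom and fill implicit hydrogens from standard valence (C 4, N 3, O 2, S 2, halogen 1):
  atom 1: C, bond orders sum to 1 (valence 4) → 3 H
  atom 2: O, bond orders sum to 2 (valence 2) → 0 H
  atom 3: C, bond orders sum to 4 (valence 4) → 0 H
  atom 4: C, bond orders sum to 4 (valence 4) → 0 H
  atom 5: C, bond orders sum to 2 (valence 4) → 2 H
  atom 6: C, bond orders sum to 1 (valence 4) → 3 H
  atom 7: C, bond orders sum to 3 (valence 4) → 1 H
  atom 8: C, bond orders sum to 4 (valence 4) → 0 H
  atom 9: C, bond orders sum to 4 (valence 4) → 0 H
  atom 10: N, bond orders sum to 3 (valence 3) → 0 H
  atom 11: C with explicit H count 0
  atom 12: N, bond orders sum to 1 (valence 3) → 2 H
  atom 13: C, bond orders sum to 4 (valence 4) → 0 H
  atom 14: C, bond orders sum to 4 (valence 4) → 0 H
  atom 15: F (halogen, monovalent) → 0 H
  atom 16: F (halogen, monovalent) → 0 H
  atom 17: F (halogen, monovalent) → 0 H
Totals → C:11, H:11, F:3, N:2, O:1.
In Hill order: C11H11F3N2O.

C11H11F3N2O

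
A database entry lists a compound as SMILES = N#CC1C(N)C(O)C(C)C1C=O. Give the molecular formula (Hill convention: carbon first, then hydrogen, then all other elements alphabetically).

Walk through each heavy atom and fill implicit hydrogens from standard valence (C 4, N 3, O 2, S 2, halogen 1):
  atom 1: N, bond orders sum to 3 (valence 3) → 0 H
  atom 2: C, bond orders sum to 4 (valence 4) → 0 H
  atom 3: C, bond orders sum to 3 (valence 4) → 1 H
  atom 4: C, bond orders sum to 3 (valence 4) → 1 H
  atom 5: N, bond orders sum to 1 (valence 3) → 2 H
  atom 6: C, bond orders sum to 3 (valence 4) → 1 H
  atom 7: O, bond orders sum to 1 (valence 2) → 1 H
  atom 8: C, bond orders sum to 3 (valence 4) → 1 H
  atom 9: C, bond orders sum to 1 (valence 4) → 3 H
  atom 10: C, bond orders sum to 3 (valence 4) → 1 H
  atom 11: C, bond orders sum to 3 (valence 4) → 1 H
  atom 12: O, bond orders sum to 2 (valence 2) → 0 H
Totals → C:8, H:12, N:2, O:2.

C8H12N2O2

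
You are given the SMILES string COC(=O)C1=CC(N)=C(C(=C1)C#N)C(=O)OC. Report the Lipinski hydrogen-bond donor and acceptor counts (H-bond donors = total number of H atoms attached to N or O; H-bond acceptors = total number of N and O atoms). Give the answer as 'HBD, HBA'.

Donors: find every N or O and count the H atoms it carries.
  atom 2 (O): bond orders sum to 2 → 0 H
  atom 4 (O): bond orders sum to 2 → 0 H
  atom 8 (N): bond orders sum to 1 → 2 H
  atom 13 (N): bond orders sum to 3 → 0 H
  atom 15 (O): bond orders sum to 2 → 0 H
  atom 16 (O): bond orders sum to 2 → 0 H
Lipinski HBD = 2.
Acceptors: N atoms = 2, O atoms = 4 → HBA = 6.

2, 6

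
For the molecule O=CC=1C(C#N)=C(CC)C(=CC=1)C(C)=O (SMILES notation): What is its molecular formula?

Walk through each heavy atom and fill implicit hydrogens from standard valence (C 4, N 3, O 2, S 2, halogen 1):
  atom 1: O, bond orders sum to 2 (valence 2) → 0 H
  atom 2: C, bond orders sum to 3 (valence 4) → 1 H
  atom 3: C, bond orders sum to 4 (valence 4) → 0 H
  atom 4: C, bond orders sum to 4 (valence 4) → 0 H
  atom 5: C, bond orders sum to 4 (valence 4) → 0 H
  atom 6: N, bond orders sum to 3 (valence 3) → 0 H
  atom 7: C, bond orders sum to 4 (valence 4) → 0 H
  atom 8: C, bond orders sum to 2 (valence 4) → 2 H
  atom 9: C, bond orders sum to 1 (valence 4) → 3 H
  atom 10: C, bond orders sum to 4 (valence 4) → 0 H
  atom 11: C, bond orders sum to 3 (valence 4) → 1 H
  atom 12: C, bond orders sum to 3 (valence 4) → 1 H
  atom 13: C, bond orders sum to 4 (valence 4) → 0 H
  atom 14: C, bond orders sum to 1 (valence 4) → 3 H
  atom 15: O, bond orders sum to 2 (valence 2) → 0 H
Totals → C:12, H:11, N:1, O:2.

C12H11NO2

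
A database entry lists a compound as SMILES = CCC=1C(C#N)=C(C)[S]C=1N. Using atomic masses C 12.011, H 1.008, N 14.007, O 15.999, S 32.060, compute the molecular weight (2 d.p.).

166.24 g/mol

First, the molecular formula is C8H10N2S (counting implicit H from valence).
  C: 8 × 12.011 = 96.088
  H: 10 × 1.008 = 10.080
  N: 2 × 14.007 = 28.014
  S: 1 × 32.060 = 32.060
Sum: 8×12.011 + 10×1.008 + 2×14.007 + 1×32.060 = 166.242 → 166.24 g/mol.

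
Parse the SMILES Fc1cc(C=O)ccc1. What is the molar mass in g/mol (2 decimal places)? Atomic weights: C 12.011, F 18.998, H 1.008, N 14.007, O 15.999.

124.11 g/mol

First, the molecular formula is C7H5FO (counting implicit H from valence).
  C: 7 × 12.011 = 84.077
  F: 1 × 18.998 = 18.998
  H: 5 × 1.008 = 5.040
  O: 1 × 15.999 = 15.999
Sum: 7×12.011 + 1×18.998 + 5×1.008 + 1×15.999 = 124.114 → 124.11 g/mol.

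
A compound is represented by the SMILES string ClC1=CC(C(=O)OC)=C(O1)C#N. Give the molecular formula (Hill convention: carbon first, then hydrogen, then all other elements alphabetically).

Walk through each heavy atom and fill implicit hydrogens from standard valence (C 4, N 3, O 2, S 2, halogen 1):
  atom 1: Cl (halogen, monovalent) → 0 H
  atom 2: C, bond orders sum to 4 (valence 4) → 0 H
  atom 3: C, bond orders sum to 3 (valence 4) → 1 H
  atom 4: C, bond orders sum to 4 (valence 4) → 0 H
  atom 5: C, bond orders sum to 4 (valence 4) → 0 H
  atom 6: O, bond orders sum to 2 (valence 2) → 0 H
  atom 7: O, bond orders sum to 2 (valence 2) → 0 H
  atom 8: C, bond orders sum to 1 (valence 4) → 3 H
  atom 9: C, bond orders sum to 4 (valence 4) → 0 H
  atom 10: O, bond orders sum to 2 (valence 2) → 0 H
  atom 11: C, bond orders sum to 4 (valence 4) → 0 H
  atom 12: N, bond orders sum to 3 (valence 3) → 0 H
Totals → C:7, H:4, Cl:1, N:1, O:3.

C7H4ClNO3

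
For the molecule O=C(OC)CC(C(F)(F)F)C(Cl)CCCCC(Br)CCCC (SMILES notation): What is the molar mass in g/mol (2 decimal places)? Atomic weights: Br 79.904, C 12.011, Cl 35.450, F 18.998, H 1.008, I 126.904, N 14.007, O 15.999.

409.71 g/mol

First, the molecular formula is C15H25BrClF3O2 (counting implicit H from valence).
  Br: 1 × 79.904 = 79.904
  C: 15 × 12.011 = 180.165
  Cl: 1 × 35.450 = 35.450
  F: 3 × 18.998 = 56.994
  H: 25 × 1.008 = 25.200
  O: 2 × 15.999 = 31.998
Sum: 1×79.904 + 15×12.011 + 1×35.450 + 3×18.998 + 25×1.008 + 2×15.999 = 409.711 → 409.71 g/mol.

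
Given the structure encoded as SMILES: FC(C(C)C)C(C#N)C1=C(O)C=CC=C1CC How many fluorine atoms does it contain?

1

Scan the SMILES for F atoms (remember two-letter symbols like Cl and Br are single atoms).
Fluorine count: 1.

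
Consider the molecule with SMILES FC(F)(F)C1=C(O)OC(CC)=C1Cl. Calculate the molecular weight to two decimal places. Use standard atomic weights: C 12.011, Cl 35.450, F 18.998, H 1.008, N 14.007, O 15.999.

214.57 g/mol

First, the molecular formula is C7H6ClF3O2 (counting implicit H from valence).
  C: 7 × 12.011 = 84.077
  Cl: 1 × 35.450 = 35.450
  F: 3 × 18.998 = 56.994
  H: 6 × 1.008 = 6.048
  O: 2 × 15.999 = 31.998
Sum: 7×12.011 + 1×35.450 + 3×18.998 + 6×1.008 + 2×15.999 = 214.567 → 214.57 g/mol.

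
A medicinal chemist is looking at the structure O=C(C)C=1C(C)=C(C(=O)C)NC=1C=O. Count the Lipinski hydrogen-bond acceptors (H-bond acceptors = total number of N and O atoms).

N atoms: 1; O atoms: 3.
Lipinski HBA = 1 + 3 = 4.

4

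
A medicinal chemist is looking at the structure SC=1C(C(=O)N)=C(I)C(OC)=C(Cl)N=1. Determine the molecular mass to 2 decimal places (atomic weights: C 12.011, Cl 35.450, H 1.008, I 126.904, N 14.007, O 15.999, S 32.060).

344.55 g/mol

First, the molecular formula is C7H6ClIN2O2S (counting implicit H from valence).
  C: 7 × 12.011 = 84.077
  Cl: 1 × 35.450 = 35.450
  H: 6 × 1.008 = 6.048
  I: 1 × 126.904 = 126.904
  N: 2 × 14.007 = 28.014
  O: 2 × 15.999 = 31.998
  S: 1 × 32.060 = 32.060
Sum: 7×12.011 + 1×35.450 + 6×1.008 + 1×126.904 + 2×14.007 + 2×15.999 + 1×32.060 = 344.551 → 344.55 g/mol.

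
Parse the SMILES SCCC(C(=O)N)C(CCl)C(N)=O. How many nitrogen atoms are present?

Scan the SMILES for N atoms (remember two-letter symbols like Cl and Br are single atoms).
Nitrogen count: 2.

2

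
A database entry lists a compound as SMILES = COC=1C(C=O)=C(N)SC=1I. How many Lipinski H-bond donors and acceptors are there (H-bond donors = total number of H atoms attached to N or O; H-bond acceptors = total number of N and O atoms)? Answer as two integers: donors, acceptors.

Donors: find every N or O and count the H atoms it carries.
  atom 2 (O): bond orders sum to 2 → 0 H
  atom 6 (O): bond orders sum to 2 → 0 H
  atom 8 (N): bond orders sum to 1 → 2 H
Lipinski HBD = 2.
Acceptors: N atoms = 1, O atoms = 2 → HBA = 3.

2, 3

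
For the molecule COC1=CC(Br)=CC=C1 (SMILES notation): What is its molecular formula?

Walk through each heavy atom and fill implicit hydrogens from standard valence (C 4, N 3, O 2, S 2, halogen 1):
  atom 1: C, bond orders sum to 1 (valence 4) → 3 H
  atom 2: O, bond orders sum to 2 (valence 2) → 0 H
  atom 3: C, bond orders sum to 4 (valence 4) → 0 H
  atom 4: C, bond orders sum to 3 (valence 4) → 1 H
  atom 5: C, bond orders sum to 4 (valence 4) → 0 H
  atom 6: Br (halogen, monovalent) → 0 H
  atom 7: C, bond orders sum to 3 (valence 4) → 1 H
  atom 8: C, bond orders sum to 3 (valence 4) → 1 H
  atom 9: C, bond orders sum to 3 (valence 4) → 1 H
Totals → C:7, H:7, Br:1, O:1.
In Hill order: C7H7BrO.

C7H7BrO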